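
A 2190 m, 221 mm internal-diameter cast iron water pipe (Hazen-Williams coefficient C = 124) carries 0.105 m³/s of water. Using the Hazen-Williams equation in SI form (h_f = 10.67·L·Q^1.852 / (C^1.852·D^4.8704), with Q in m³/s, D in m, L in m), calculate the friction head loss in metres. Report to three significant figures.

h_f = 10.67·2190·0.105^1.852 / (124^1.852·0.221^4.8704) = 74.46 m

h_f ≈ 74.5 m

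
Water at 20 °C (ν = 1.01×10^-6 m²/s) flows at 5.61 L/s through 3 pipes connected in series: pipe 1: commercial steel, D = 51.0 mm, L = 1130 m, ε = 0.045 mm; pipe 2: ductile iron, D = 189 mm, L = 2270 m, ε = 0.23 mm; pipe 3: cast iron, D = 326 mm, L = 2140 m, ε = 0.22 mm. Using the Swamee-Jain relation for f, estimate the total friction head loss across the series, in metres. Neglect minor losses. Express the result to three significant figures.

Pipe 1: V = 2.746 m/s, Re = 1.39×10^5, ε/D = 8.82×10^-4, f = 0.02128, h_1 = f(L/D)V²/2g = 181.2 m
Pipe 2: V = 0.2000 m/s, Re = 3.74×10^4, ε/D = 0.00122, f = 0.02578, h_2 = f(L/D)V²/2g = 0.6309 m
Pipe 3: V = 0.06721 m/s, Re = 2.17×10^4, ε/D = 6.75×10^-4, f = 0.02695, h_3 = f(L/D)V²/2g = 0.04074 m
Series → Q common, losses add: H = Σh = 181.9 m

H ≈ 182 m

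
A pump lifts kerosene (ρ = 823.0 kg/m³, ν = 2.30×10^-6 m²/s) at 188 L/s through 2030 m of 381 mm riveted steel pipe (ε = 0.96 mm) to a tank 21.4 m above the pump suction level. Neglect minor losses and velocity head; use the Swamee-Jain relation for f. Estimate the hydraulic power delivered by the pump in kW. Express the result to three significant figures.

V = 4Q/(πD²) = 1.649 m/s; Re = 2.73×10^5; ε/D = 0.00252; f = 0.02564
h_f = f(L/D)V²/2g = 18.94 m
Total head H = z + h_f = 21.4 + 18.94 = 40.34 m
P_hyd = ρgQH = 823.0·9.81·0.188·40.34 = 61.22 kW

P_hyd ≈ 61.2 kW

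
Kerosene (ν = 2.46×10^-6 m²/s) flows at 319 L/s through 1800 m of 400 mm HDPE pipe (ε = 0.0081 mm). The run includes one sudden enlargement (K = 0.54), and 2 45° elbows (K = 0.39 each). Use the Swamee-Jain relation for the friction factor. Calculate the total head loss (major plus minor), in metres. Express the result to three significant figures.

V = 4Q/(πD²) = 2.539 m/s; V²/2g = 0.3284 m
Re = 4.13×10^5, ε/D = 2.02×10^-5 → f = 0.01384 (Swamee-Jain)
Major: h_f = f(L/D)·V²/2g = 0.01384·4500·0.3284 = 20.45 m
Minor: ΣK = 1.32; h_m = ΣK·V²/2g = 0.4335 m
Total H_L = 20.45 + 0.4335 = 20.88 m

H_L ≈ 20.9 m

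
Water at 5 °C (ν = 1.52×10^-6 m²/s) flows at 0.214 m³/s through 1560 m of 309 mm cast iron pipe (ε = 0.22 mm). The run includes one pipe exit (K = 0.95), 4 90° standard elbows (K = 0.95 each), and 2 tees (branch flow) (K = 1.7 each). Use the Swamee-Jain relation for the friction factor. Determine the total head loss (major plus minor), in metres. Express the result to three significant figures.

V = 4Q/(πD²) = 2.854 m/s; V²/2g = 0.4151 m
Re = 5.80×10^5, ε/D = 7.12×10^-4 → f = 0.01888 (Swamee-Jain)
Major: h_f = f(L/D)·V²/2g = 0.01888·5049·0.4151 = 39.56 m
Minor: ΣK = 8.15; h_m = ΣK·V²/2g = 3.383 m
Total H_L = 39.56 + 3.383 = 42.95 m

H_L ≈ 42.9 m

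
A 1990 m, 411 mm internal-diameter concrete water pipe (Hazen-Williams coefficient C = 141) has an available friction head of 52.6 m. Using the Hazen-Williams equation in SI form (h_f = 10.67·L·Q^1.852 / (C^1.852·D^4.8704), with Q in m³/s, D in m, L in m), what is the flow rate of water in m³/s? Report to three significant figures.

Q ≈ 0.533 m³/s

Rearranging: Q = [h_f·C^1.852·D^4.8704 / (10.67·L)]^(1/1.852)
Q = [52.6·141^1.852·0.411^4.8704 / (10.67·1990)]^0.540 = 0.5328 m³/s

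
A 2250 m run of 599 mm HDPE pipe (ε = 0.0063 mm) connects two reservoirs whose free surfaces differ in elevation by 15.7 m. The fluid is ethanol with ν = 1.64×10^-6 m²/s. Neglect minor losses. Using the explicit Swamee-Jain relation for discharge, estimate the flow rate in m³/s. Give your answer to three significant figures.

Q ≈ 0.738 m³/s

Swamee-Jain (Type II): Q = -0.965·√(gD⁵h_f/L)·ln[ε/(3.7D) + √(3.17ν²L/(gD³h_f))]
√(gD⁵h_f/L) = √(9.81·0.599⁵·15.7/2250) = 0.07265
ε/(3.7D) = 2.84×10^-6; √(3.17ν²L/(gD³h_f)) = 2.41×10^-5
Q = -0.965·0.07265·ln(2.692×10^-5) = 0.7378 m³/s
Check: V = 2.62 m/s, Re = 9.56×10^5, f = 0.01195, h_f = 15.7 m ≈ 15.7 m ✓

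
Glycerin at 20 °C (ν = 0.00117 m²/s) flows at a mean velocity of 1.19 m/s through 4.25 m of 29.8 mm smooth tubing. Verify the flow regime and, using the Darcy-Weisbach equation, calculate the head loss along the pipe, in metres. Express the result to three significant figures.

h_f ≈ 21.7 m

Re = VD/ν = 1.19·0.02980/0.00117 = 30.3 → laminar (Re < 2300)
f = 64/Re = 2.112
h_f = f(L/D)V²/(2g) = 2.112·(4.25/0.02980)·1.19²/(2·9.81) = 21.74 m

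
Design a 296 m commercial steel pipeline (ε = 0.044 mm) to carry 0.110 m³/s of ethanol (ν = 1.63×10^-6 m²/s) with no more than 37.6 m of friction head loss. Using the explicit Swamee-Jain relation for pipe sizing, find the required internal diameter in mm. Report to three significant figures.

Swamee-Jain (Type III): D = 0.66·[ε^1.25·(LQ²/(gh_f))^4.75 + ν·Q^9.4·(L/(gh_f))^5.2]^0.04
LQ²/(gh_f) = 0.009710; L/(gh_f) = 0.8025
Term 1 = ε^1.25·(…)^4.75 = 9.85×10^-16; Term 2 = ν·Q^9.4·(…)^5.2 = 5.06×10^-16
D = 0.66·(9.85×10^-16 + 5.06×10^-16)^0.04 = 0.1685 m = 168 mm
Check: V = 4.94 m/s, Re = 5.10×10^5, f = 0.01603, h_f = 35.0 m ≈ 37.6 m ✓

D ≈ 168 mm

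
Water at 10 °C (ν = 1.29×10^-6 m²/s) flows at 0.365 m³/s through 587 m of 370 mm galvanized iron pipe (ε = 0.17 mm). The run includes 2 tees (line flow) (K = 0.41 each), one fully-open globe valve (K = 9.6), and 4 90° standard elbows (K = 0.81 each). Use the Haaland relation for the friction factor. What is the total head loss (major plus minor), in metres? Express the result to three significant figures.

V = 4Q/(πD²) = 3.395 m/s; V²/2g = 0.5874 m
Re = 9.74×10^5, ε/D = 4.59×10^-4 → f = 0.01690 (Haaland)
Major: h_f = f(L/D)·V²/2g = 0.01690·1586·0.5874 = 15.75 m
Minor: ΣK = 13.7; h_m = ΣK·V²/2g = 8.023 m
Total H_L = 15.75 + 8.023 = 23.77 m

H_L ≈ 23.8 m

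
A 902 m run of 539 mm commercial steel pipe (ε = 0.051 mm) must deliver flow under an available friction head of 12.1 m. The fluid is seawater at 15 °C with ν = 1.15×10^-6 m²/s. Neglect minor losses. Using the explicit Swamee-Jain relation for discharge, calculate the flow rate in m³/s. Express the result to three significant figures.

Swamee-Jain (Type II): Q = -0.965·√(gD⁵h_f/L)·ln[ε/(3.7D) + √(3.17ν²L/(gD³h_f))]
√(gD⁵h_f/L) = √(9.81·0.539⁵·12.1/902) = 0.07737
ε/(3.7D) = 2.56×10^-5; √(3.17ν²L/(gD³h_f)) = 1.43×10^-5
Q = -0.965·0.07737·ln(3.984×10^-5) = 0.7564 m³/s
Check: V = 3.32 m/s, Re = 1.55×10^6, f = 0.01298, h_f = 12.2 m ≈ 12.1 m ✓

Q ≈ 0.756 m³/s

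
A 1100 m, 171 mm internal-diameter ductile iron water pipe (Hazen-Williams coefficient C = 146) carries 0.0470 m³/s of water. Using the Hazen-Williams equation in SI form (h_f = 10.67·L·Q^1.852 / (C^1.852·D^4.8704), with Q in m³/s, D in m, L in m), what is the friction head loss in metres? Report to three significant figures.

h_f ≈ 21.8 m

h_f = 10.67·1100·0.0470^1.852 / (146^1.852·0.171^4.8704) = 21.75 m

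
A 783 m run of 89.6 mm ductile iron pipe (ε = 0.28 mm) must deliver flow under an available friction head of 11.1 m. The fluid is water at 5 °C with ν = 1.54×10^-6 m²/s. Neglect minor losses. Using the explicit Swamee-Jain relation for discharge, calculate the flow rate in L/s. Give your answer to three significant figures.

Q ≈ 5.88 L/s

Swamee-Jain (Type II): Q = -0.965·√(gD⁵h_f/L)·ln[ε/(3.7D) + √(3.17ν²L/(gD³h_f))]
√(gD⁵h_f/L) = √(9.81·0.0896⁵·11.1/783) = 8.962×10^-4
ε/(3.7D) = 8.45×10^-4; √(3.17ν²L/(gD³h_f)) = 2.74×10^-4
Q = -0.965·8.962×10^-4·ln(0.001119) = 0.005877 m³/s
Check: V = 0.932 m/s, Re = 5.42×10^4, f = 0.02901, h_f = 11.2 m ≈ 11.1 m ✓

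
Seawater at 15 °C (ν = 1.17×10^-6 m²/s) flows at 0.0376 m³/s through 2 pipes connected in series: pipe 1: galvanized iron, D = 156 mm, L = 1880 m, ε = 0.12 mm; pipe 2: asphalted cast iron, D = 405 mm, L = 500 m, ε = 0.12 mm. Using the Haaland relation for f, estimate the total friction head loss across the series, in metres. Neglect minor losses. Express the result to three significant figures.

H ≈ 46.7 m

Pipe 1: V = 1.967 m/s, Re = 2.62×10^5, ε/D = 7.69×10^-4, f = 0.01962, h_1 = f(L/D)V²/2g = 46.64 m
Pipe 2: V = 0.2919 m/s, Re = 1.01×10^5, ε/D = 2.96×10^-4, f = 0.01915, h_2 = f(L/D)V²/2g = 0.1026 m
Series → Q common, losses add: H = Σh = 46.74 m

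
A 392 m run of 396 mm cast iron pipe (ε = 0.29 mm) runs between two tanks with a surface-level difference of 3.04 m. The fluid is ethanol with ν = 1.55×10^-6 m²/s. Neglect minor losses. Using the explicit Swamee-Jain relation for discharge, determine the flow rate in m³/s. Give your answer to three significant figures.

Swamee-Jain (Type II): Q = -0.965·√(gD⁵h_f/L)·ln[ε/(3.7D) + √(3.17ν²L/(gD³h_f))]
√(gD⁵h_f/L) = √(9.81·0.396⁵·3.04/392) = 0.02722
ε/(3.7D) = 1.98×10^-4; √(3.17ν²L/(gD³h_f)) = 4.02×10^-5
Q = -0.965·0.02722·ln(2.381×10^-4) = 0.2191 m³/s
Check: V = 1.78 m/s, Re = 4.55×10^5, f = 0.01916, h_f = 3.06 m ≈ 3.04 m ✓

Q ≈ 0.219 m³/s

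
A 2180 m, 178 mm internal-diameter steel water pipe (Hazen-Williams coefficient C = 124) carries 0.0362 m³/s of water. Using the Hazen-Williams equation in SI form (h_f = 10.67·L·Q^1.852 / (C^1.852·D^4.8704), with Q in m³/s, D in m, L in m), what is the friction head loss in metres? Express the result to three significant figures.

h_f = 10.67·2180·0.0362^1.852 / (124^1.852·0.178^4.8704) = 29.59 m

h_f ≈ 29.6 m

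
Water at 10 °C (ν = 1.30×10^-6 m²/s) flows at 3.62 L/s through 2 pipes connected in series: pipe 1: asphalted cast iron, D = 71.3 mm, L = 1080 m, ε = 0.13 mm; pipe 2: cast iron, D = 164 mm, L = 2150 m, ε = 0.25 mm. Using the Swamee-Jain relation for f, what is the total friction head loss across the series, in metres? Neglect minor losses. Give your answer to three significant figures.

H ≈ 17.3 m

Pipe 1: V = 0.9066 m/s, Re = 4.97×10^4, ε/D = 0.00182, f = 0.02637, h_1 = f(L/D)V²/2g = 16.73 m
Pipe 2: V = 0.1714 m/s, Re = 2.16×10^4, ε/D = 0.00152, f = 0.02881, h_2 = f(L/D)V²/2g = 0.5652 m
Series → Q common, losses add: H = Σh = 17.30 m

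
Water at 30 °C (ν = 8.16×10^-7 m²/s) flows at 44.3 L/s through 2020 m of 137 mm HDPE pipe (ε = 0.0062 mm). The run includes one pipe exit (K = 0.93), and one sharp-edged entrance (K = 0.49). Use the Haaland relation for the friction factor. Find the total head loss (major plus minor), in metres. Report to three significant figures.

H_L ≈ 92.9 m

V = 4Q/(πD²) = 3.005 m/s; V²/2g = 0.4603 m
Re = 5.05×10^5, ε/D = 4.53×10^-5 → f = 0.01360 (Haaland)
Major: h_f = f(L/D)·V²/2g = 0.01360·14745·0.4603 = 92.28 m
Minor: ΣK = 1.42; h_m = ΣK·V²/2g = 0.6536 m
Total H_L = 92.28 + 0.6536 = 92.93 m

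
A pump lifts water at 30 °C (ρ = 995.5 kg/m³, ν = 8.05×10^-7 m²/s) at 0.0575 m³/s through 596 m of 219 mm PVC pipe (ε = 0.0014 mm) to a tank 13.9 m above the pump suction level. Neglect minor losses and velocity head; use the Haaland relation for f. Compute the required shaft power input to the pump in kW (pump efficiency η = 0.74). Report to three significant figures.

V = 4Q/(πD²) = 1.526 m/s; Re = 4.15×10^5; ε/D = 6.39×10^-6; f = 0.01357
h_f = f(L/D)V²/2g = 4.386 m
Total head H = z + h_f = 13.9 + 4.386 = 18.29 m
P_hyd = ρgQH = 995.5·9.81·0.0575·18.29 = 10.27 kW
P_shaft = P_hyd/η = 10.27/0.74 = 13.88 kW

P_shaft ≈ 13.9 kW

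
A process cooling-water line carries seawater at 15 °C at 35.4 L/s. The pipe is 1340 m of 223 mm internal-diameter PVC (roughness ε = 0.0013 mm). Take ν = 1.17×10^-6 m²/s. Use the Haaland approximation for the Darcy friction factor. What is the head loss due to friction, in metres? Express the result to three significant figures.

h_f ≈ 4.02 m

V = 4Q/(πD²) = 4·0.0354/(π·0.223²) = 0.9064 m/s
Re = VD/ν = 0.9064·0.223/1.17×10^-6 = 1.73×10^5 → turbulent
ε/D = 0.0013/223 = 5.83×10^-6
Haaland: f = 0.01598
h_f = f(L/D)V²/(2g) = 0.01598·(1340/0.223)·0.9064²/(2·9.81) = 4.021 m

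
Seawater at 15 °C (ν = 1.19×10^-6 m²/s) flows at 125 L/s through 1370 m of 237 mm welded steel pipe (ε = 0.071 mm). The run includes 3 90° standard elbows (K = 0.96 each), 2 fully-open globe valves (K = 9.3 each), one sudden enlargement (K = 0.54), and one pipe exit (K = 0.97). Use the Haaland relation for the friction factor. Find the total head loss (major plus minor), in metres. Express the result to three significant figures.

V = 4Q/(πD²) = 2.834 m/s; V²/2g = 0.4092 m
Re = 5.64×10^5, ε/D = 3.00×10^-4 → f = 0.01603 (Haaland)
Major: h_f = f(L/D)·V²/2g = 0.01603·5781·0.4092 = 37.92 m
Minor: ΣK = 23.0; h_m = ΣK·V²/2g = 9.408 m
Total H_L = 37.92 + 9.408 = 47.33 m

H_L ≈ 47.3 m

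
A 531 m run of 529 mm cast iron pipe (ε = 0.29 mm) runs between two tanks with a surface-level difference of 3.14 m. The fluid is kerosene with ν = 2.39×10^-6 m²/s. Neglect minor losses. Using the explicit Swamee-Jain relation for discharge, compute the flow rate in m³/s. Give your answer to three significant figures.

Swamee-Jain (Type II): Q = -0.965·√(gD⁵h_f/L)·ln[ε/(3.7D) + √(3.17ν²L/(gD³h_f))]
√(gD⁵h_f/L) = √(9.81·0.529⁵·3.14/531) = 0.04902
ε/(3.7D) = 1.48×10^-4; √(3.17ν²L/(gD³h_f)) = 4.59×10^-5
Q = -0.965·0.04902·ln(1.941×10^-4) = 0.4043 m³/s
Check: V = 1.84 m/s, Re = 4.07×10^5, f = 0.01826, h_f = 3.16 m ≈ 3.14 m ✓

Q ≈ 0.404 m³/s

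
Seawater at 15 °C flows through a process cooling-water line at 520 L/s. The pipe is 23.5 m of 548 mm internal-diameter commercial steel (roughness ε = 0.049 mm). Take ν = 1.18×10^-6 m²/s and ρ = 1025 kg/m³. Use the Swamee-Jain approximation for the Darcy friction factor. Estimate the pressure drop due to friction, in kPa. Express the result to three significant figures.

Δp ≈ 1.42 kPa

V = 4Q/(πD²) = 4·0.520/(π·0.548²) = 2.205 m/s
Re = VD/ν = 2.205·0.548/1.18×10^-6 = 1.02×10^6 → turbulent
ε/D = 0.049/548 = 8.94×10^-5
Swamee-Jain: f = 0.01332
h_f = f(L/D)V²/(2g) = 0.01332·(23.5/0.548)·2.205²/(2·9.81) = 0.1415 m
Δp = ρg·h_f = 1025·9.81·0.1415 = 1.423 kPa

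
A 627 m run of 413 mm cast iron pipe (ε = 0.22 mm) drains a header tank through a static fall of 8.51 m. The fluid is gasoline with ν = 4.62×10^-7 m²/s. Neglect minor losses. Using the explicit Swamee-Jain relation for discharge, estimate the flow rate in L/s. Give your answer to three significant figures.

Q ≈ 339 L/s

Swamee-Jain (Type II): Q = -0.965·√(gD⁵h_f/L)·ln[ε/(3.7D) + √(3.17ν²L/(gD³h_f))]
√(gD⁵h_f/L) = √(9.81·0.413⁵·8.51/627) = 0.04000
ε/(3.7D) = 1.44×10^-4; √(3.17ν²L/(gD³h_f)) = 8.49×10^-6
Q = -0.965·0.04000·ln(1.525×10^-4) = 0.3392 m³/s
Check: V = 2.53 m/s, Re = 2.26×10^6, f = 0.01722, h_f = 8.55 m ≈ 8.51 m ✓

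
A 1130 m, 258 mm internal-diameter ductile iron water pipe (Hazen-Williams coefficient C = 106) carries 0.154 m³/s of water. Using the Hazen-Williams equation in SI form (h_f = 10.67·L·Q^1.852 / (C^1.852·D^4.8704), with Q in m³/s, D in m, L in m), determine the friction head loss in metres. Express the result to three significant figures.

h_f = 10.67·1130·0.154^1.852 / (106^1.852·0.258^4.8704) = 49.13 m

h_f ≈ 49.1 m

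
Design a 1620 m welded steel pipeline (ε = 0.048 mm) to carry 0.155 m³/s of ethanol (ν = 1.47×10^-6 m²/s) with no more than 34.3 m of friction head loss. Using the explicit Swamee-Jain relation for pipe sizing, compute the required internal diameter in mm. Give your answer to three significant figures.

Swamee-Jain (Type III): D = 0.66·[ε^1.25·(LQ²/(gh_f))^4.75 + ν·Q^9.4·(L/(gh_f))^5.2]^0.04
LQ²/(gh_f) = 0.1157; L/(gh_f) = 4.815
Term 1 = ε^1.25·(…)^4.75 = 1.42×10^-10; Term 2 = ν·Q^9.4·(…)^5.2 = 1.28×10^-10
D = 0.66·(1.42×10^-10 + 1.28×10^-10)^0.04 = 0.2734 m = 273 mm
Check: V = 2.64 m/s, Re = 4.91×10^5, f = 0.01530, h_f = 32.2 m ≈ 34.3 m ✓

D ≈ 273 mm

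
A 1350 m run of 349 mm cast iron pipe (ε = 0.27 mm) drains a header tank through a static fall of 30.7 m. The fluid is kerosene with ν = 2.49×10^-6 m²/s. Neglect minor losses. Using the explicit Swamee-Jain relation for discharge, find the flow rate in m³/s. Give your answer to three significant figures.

Q ≈ 0.271 m³/s

Swamee-Jain (Type II): Q = -0.965·√(gD⁵h_f/L)·ln[ε/(3.7D) + √(3.17ν²L/(gD³h_f))]
√(gD⁵h_f/L) = √(9.81·0.349⁵·30.7/1350) = 0.03399
ε/(3.7D) = 2.09×10^-4; √(3.17ν²L/(gD³h_f)) = 4.55×10^-5
Q = -0.965·0.03399·ln(2.546×10^-4) = 0.2714 m³/s
Check: V = 2.84 m/s, Re = 3.98×10^5, f = 0.01948, h_f = 30.9 m ≈ 30.7 m ✓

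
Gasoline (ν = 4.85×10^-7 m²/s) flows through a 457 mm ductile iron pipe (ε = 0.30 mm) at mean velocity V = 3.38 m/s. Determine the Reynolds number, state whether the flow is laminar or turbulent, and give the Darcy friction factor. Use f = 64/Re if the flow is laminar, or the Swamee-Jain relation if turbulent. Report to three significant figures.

Re ≈ 3.18×10^6; turbulent; f ≈ 0.0180

Re = VD/ν = 3.380·0.457/4.85×10^-7 = 3.18×10^6
Re > 4000 → turbulent; ε/D = 6.56×10^-4
Swamee-Jain: f = 0.01795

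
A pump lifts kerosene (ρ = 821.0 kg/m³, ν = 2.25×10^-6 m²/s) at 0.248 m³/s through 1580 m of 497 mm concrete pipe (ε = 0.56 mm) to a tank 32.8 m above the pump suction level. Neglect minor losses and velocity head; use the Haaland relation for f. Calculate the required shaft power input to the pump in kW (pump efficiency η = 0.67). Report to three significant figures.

P_shaft ≈ 114 kW

V = 4Q/(πD²) = 1.278 m/s; Re = 2.82×10^5; ε/D = 0.00113; f = 0.02109
h_f = f(L/D)V²/2g = 5.584 m
Total head H = z + h_f = 32.8 + 5.584 = 38.38 m
P_hyd = ρgQH = 821.0·9.81·0.248·38.38 = 76.67 kW
P_shaft = P_hyd/η = 76.67/0.67 = 114.4 kW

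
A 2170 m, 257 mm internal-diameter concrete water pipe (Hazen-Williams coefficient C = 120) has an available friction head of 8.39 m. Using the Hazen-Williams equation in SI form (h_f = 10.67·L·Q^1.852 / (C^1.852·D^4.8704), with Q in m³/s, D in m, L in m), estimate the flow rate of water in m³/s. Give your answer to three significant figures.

Q ≈ 0.0467 m³/s

Rearranging: Q = [h_f·C^1.852·D^4.8704 / (10.67·L)]^(1/1.852)
Q = [8.39·120^1.852·0.257^4.8704 / (10.67·2170)]^0.540 = 0.04672 m³/s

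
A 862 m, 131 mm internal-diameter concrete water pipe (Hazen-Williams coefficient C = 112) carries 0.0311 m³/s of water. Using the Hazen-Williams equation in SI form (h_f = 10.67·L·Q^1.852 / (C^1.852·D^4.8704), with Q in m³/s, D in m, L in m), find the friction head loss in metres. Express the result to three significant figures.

h_f = 10.67·862·0.0311^1.852 / (112^1.852·0.131^4.8704) = 47.46 m

h_f ≈ 47.5 m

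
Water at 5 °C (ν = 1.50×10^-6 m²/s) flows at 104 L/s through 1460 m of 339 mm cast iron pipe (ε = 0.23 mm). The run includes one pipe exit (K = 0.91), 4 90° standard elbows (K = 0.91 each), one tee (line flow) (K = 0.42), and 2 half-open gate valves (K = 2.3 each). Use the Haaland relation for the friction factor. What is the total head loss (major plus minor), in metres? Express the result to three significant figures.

V = 4Q/(πD²) = 1.152 m/s; V²/2g = 0.06767 m
Re = 2.60×10^5, ε/D = 6.78×10^-4 → f = 0.01919 (Haaland)
Major: h_f = f(L/D)·V²/2g = 0.01919·4307·0.06767 = 5.593 m
Minor: ΣK = 9.57; h_m = ΣK·V²/2g = 0.6476 m
Total H_L = 5.593 + 0.6476 = 6.241 m

H_L ≈ 6.24 m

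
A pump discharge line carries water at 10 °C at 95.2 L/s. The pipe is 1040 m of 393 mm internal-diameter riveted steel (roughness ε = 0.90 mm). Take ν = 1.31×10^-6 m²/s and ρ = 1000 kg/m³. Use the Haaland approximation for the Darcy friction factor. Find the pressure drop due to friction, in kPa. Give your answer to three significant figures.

V = 4Q/(πD²) = 4·0.0952/(π·0.393²) = 0.7848 m/s
Re = VD/ν = 0.7848·0.393/1.31×10^-6 = 2.35×10^5 → turbulent
ε/D = 0.90/393 = 0.00229
Haaland: f = 0.02495
h_f = f(L/D)V²/(2g) = 0.02495·(1040/0.393)·0.7848²/(2·9.81) = 2.073 m
Δp = ρg·h_f = 1000·9.81·2.073 = 20.33 kPa

Δp ≈ 20.3 kPa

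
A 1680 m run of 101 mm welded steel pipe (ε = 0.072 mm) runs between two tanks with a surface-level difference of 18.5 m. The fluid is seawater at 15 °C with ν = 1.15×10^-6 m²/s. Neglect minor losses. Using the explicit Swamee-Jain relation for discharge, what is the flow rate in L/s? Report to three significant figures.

Q ≈ 8.08 L/s

Swamee-Jain (Type II): Q = -0.965·√(gD⁵h_f/L)·ln[ε/(3.7D) + √(3.17ν²L/(gD³h_f))]
√(gD⁵h_f/L) = √(9.81·0.101⁵·18.5/1680) = 0.001066
ε/(3.7D) = 1.93×10^-4; √(3.17ν²L/(gD³h_f)) = 1.94×10^-4
Q = -0.965·0.001066·ln(3.867×10^-4) = 0.008080 m³/s
Check: V = 1.01 m/s, Re = 8.86×10^4, f = 0.02158, h_f = 18.6 m ≈ 18.5 m ✓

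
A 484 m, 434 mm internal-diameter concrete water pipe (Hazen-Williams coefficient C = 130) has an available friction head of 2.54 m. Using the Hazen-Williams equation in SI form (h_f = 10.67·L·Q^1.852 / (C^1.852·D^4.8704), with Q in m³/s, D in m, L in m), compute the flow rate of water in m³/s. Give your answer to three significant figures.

Rearranging: Q = [h_f·C^1.852·D^4.8704 / (10.67·L)]^(1/1.852)
Q = [2.54·130^1.852·0.434^4.8704 / (10.67·484)]^0.540 = 0.2368 m³/s

Q ≈ 0.237 m³/s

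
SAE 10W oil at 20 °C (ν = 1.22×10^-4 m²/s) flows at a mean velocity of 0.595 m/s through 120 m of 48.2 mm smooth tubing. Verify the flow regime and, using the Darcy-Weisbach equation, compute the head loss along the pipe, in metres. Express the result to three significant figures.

h_f ≈ 12.2 m

Re = VD/ν = 0.595·0.04820/1.22×10^-4 = 235 → laminar (Re < 2300)
f = 64/Re = 0.2723
h_f = f(L/D)V²/(2g) = 0.2723·(120/0.04820)·0.595²/(2·9.81) = 12.23 m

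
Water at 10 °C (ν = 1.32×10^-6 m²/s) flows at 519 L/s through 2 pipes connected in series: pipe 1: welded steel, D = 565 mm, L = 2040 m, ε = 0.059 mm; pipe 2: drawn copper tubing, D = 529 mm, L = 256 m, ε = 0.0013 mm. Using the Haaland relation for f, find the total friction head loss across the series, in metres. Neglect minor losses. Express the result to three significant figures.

Pipe 1: V = 2.070 m/s, Re = 8.86×10^5, ε/D = 1.04×10^-4, f = 0.01352, h_1 = f(L/D)V²/2g = 10.66 m
Pipe 2: V = 2.361 m/s, Re = 9.46×10^5, ε/D = 2.46×10^-6, f = 0.01173, h_2 = f(L/D)V²/2g = 1.614 m
Series → Q common, losses add: H = Σh = 12.28 m

H ≈ 12.3 m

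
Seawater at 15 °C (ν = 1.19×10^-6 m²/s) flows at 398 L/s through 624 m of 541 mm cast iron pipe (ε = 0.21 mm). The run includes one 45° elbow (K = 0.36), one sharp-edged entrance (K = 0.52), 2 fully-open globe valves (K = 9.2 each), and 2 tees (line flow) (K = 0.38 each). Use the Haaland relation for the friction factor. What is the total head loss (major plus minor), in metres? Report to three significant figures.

V = 4Q/(πD²) = 1.731 m/s; V²/2g = 0.1528 m
Re = 7.87×10^5, ε/D = 3.88×10^-4 → f = 0.01648 (Haaland)
Major: h_f = f(L/D)·V²/2g = 0.01648·1153·0.1528 = 2.905 m
Minor: ΣK = 20.0; h_m = ΣK·V²/2g = 3.062 m
Total H_L = 2.905 + 3.062 = 5.967 m

H_L ≈ 5.97 m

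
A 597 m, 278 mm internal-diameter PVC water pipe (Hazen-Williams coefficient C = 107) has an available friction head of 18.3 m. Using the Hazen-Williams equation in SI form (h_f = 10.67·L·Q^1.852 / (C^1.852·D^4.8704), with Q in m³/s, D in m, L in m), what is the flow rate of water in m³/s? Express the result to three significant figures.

Rearranging: Q = [h_f·C^1.852·D^4.8704 / (10.67·L)]^(1/1.852)
Q = [18.3·107^1.852·0.278^4.8704 / (10.67·597)]^0.540 = 0.1566 m³/s

Q ≈ 0.157 m³/s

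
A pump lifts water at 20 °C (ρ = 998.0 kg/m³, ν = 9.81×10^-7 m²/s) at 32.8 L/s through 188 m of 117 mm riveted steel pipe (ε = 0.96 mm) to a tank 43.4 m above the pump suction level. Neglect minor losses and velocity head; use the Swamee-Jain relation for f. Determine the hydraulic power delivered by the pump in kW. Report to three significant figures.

V = 4Q/(πD²) = 3.051 m/s; Re = 3.64×10^5; ε/D = 0.00821; f = 0.03578
h_f = f(L/D)V²/2g = 27.28 m
Total head H = z + h_f = 43.4 + 27.28 = 70.68 m
P_hyd = ρgQH = 998.0·9.81·0.0328·70.68 = 22.70 kW

P_hyd ≈ 22.7 kW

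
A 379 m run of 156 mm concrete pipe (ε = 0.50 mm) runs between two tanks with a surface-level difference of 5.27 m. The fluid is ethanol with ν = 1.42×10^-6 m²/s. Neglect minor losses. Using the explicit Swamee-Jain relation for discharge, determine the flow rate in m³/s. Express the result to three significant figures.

Swamee-Jain (Type II): Q = -0.965·√(gD⁵h_f/L)·ln[ε/(3.7D) + √(3.17ν²L/(gD³h_f))]
√(gD⁵h_f/L) = √(9.81·0.156⁵·5.27/379) = 0.003550
ε/(3.7D) = 8.66×10^-4; √(3.17ν²L/(gD³h_f)) = 1.11×10^-4
Q = -0.965·0.003550·ln(9.774×10^-4) = 0.02374 m³/s
Check: V = 1.24 m/s, Re = 1.36×10^5, f = 0.02781, h_f = 5.31 m ≈ 5.27 m ✓

Q ≈ 0.0237 m³/s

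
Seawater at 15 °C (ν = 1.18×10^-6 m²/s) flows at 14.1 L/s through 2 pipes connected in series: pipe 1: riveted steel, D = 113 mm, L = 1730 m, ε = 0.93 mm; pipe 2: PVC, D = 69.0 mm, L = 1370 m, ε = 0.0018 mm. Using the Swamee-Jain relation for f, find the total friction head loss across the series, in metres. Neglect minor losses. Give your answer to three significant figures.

Pipe 1: V = 1.406 m/s, Re = 1.35×10^5, ε/D = 0.00823, f = 0.03624, h_1 = f(L/D)V²/2g = 55.90 m
Pipe 2: V = 3.771 m/s, Re = 2.20×10^5, ε/D = 2.61×10^-5, f = 0.01549, h_2 = f(L/D)V²/2g = 222.9 m
Series → Q common, losses add: H = Σh = 278.8 m

H ≈ 279 m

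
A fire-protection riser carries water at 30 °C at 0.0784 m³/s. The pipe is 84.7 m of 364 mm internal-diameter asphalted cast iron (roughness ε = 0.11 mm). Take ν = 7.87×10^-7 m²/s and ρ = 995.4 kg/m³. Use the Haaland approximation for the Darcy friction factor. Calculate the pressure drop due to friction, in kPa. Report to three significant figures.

V = 4Q/(πD²) = 4·0.0784/(π·0.364²) = 0.7534 m/s
Re = VD/ν = 0.7534·0.364/7.87×10^-7 = 3.48×10^5 → turbulent
ε/D = 0.11/364 = 3.02×10^-4
Haaland: f = 0.01660
h_f = f(L/D)V²/(2g) = 0.01660·(84.7/0.364)·0.7534²/(2·9.81) = 0.1118 m
Δp = ρg·h_f = 995.4·9.81·0.1118 = 1.091 kPa

Δp ≈ 1.09 kPa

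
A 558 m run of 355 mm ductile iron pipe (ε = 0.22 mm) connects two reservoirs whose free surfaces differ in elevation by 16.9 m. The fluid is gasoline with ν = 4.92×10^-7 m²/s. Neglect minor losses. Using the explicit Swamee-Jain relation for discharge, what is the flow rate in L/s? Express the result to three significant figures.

Swamee-Jain (Type II): Q = -0.965·√(gD⁵h_f/L)·ln[ε/(3.7D) + √(3.17ν²L/(gD³h_f))]
√(gD⁵h_f/L) = √(9.81·0.355⁵·16.9/558) = 0.04093
ε/(3.7D) = 1.67×10^-4; √(3.17ν²L/(gD³h_f)) = 7.60×10^-6
Q = -0.965·0.04093·ln(1.751×10^-4) = 0.3417 m³/s
Check: V = 3.45 m/s, Re = 2.49×10^6, f = 0.01777, h_f = 17.0 m ≈ 16.9 m ✓

Q ≈ 342 L/s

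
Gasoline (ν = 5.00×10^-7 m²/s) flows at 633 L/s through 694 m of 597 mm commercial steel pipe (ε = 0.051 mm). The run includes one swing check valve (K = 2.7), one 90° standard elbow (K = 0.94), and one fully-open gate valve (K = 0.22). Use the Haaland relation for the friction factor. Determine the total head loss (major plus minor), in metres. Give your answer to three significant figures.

H_L ≈ 4.73 m

V = 4Q/(πD²) = 2.261 m/s; V²/2g = 0.2606 m
Re = 2.70×10^6, ε/D = 8.54×10^-5 → f = 0.01228 (Haaland)
Major: h_f = f(L/D)·V²/2g = 0.01228·1162·0.2606 = 3.720 m
Minor: ΣK = 3.86; h_m = ΣK·V²/2g = 1.006 m
Total H_L = 3.720 + 1.006 = 4.726 m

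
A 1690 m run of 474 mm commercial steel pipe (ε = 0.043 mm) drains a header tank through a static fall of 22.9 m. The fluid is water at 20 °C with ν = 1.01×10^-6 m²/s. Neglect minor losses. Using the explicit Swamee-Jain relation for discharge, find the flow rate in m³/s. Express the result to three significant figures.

Swamee-Jain (Type II): Q = -0.965·√(gD⁵h_f/L)·ln[ε/(3.7D) + √(3.17ν²L/(gD³h_f))]
√(gD⁵h_f/L) = √(9.81·0.474⁵·22.9/1690) = 0.05640
ε/(3.7D) = 2.45×10^-5; √(3.17ν²L/(gD³h_f)) = 1.51×10^-5
Q = -0.965·0.05640·ln(3.963×10^-5) = 0.5516 m³/s
Check: V = 3.13 m/s, Re = 1.47×10^6, f = 0.01297, h_f = 23.0 m ≈ 22.9 m ✓

Q ≈ 0.552 m³/s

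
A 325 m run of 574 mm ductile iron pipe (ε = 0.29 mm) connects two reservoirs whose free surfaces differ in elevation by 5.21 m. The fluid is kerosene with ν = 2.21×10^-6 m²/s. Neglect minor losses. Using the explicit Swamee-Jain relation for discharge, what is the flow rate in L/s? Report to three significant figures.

Swamee-Jain (Type II): Q = -0.965·√(gD⁵h_f/L)·ln[ε/(3.7D) + √(3.17ν²L/(gD³h_f))]
√(gD⁵h_f/L) = √(9.81·0.574⁵·5.21/325) = 0.09899
ε/(3.7D) = 1.37×10^-4; √(3.17ν²L/(gD³h_f)) = 2.28×10^-5
Q = -0.965·0.09899·ln(1.594×10^-4) = 0.8353 m³/s
Check: V = 3.23 m/s, Re = 8.38×10^5, f = 0.01743, h_f = 5.24 m ≈ 5.21 m ✓

Q ≈ 835 L/s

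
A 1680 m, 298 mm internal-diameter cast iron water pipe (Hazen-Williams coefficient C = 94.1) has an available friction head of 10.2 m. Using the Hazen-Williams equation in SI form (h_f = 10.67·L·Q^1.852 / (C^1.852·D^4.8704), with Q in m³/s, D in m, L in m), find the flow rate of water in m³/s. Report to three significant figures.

Q ≈ 0.0690 m³/s

Rearranging: Q = [h_f·C^1.852·D^4.8704 / (10.67·L)]^(1/1.852)
Q = [10.2·94.1^1.852·0.298^4.8704 / (10.67·1680)]^0.540 = 0.06899 m³/s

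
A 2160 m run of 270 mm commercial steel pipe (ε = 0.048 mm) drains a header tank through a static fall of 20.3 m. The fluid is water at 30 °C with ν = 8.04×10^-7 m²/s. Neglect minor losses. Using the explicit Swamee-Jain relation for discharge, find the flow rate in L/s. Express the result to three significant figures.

Q ≈ 104 L/s

Swamee-Jain (Type II): Q = -0.965·√(gD⁵h_f/L)·ln[ε/(3.7D) + √(3.17ν²L/(gD³h_f))]
√(gD⁵h_f/L) = √(9.81·0.270⁵·20.3/2160) = 0.01150
ε/(3.7D) = 4.80×10^-5; √(3.17ν²L/(gD³h_f)) = 3.36×10^-5
Q = -0.965·0.01150·ln(8.165×10^-5) = 0.1045 m³/s
Check: V = 1.82 m/s, Re = 6.13×10^5, f = 0.01503, h_f = 20.4 m ≈ 20.3 m ✓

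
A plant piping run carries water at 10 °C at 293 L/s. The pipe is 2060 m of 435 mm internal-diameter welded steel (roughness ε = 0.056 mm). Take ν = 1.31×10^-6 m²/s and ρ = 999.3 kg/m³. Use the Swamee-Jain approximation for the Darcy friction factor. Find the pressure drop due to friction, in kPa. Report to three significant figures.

Δp ≈ 132 kPa

V = 4Q/(πD²) = 4·0.293/(π·0.435²) = 1.972 m/s
Re = VD/ν = 1.972·0.435/1.31×10^-6 = 6.55×10^5 → turbulent
ε/D = 0.056/435 = 1.29×10^-4
Swamee-Jain: f = 0.01441
h_f = f(L/D)V²/(2g) = 0.01441·(2060/0.435)·1.972²/(2·9.81) = 13.51 m
Δp = ρg·h_f = 999.3·9.81·13.51 = 132.5 kPa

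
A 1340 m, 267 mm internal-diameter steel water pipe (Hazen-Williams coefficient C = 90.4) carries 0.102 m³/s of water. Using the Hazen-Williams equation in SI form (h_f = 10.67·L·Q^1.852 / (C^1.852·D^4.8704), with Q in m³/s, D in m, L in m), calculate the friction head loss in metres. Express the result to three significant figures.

h_f ≈ 30.9 m

h_f = 10.67·1340·0.102^1.852 / (90.4^1.852·0.267^4.8704) = 30.87 m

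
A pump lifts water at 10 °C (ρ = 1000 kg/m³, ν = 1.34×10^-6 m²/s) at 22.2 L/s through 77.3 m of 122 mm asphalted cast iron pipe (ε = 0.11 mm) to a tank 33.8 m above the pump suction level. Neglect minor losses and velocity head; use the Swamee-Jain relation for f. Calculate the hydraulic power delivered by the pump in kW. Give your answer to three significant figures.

P_hyd ≈ 7.89 kW

V = 4Q/(πD²) = 1.899 m/s; Re = 1.73×10^5; ε/D = 9.02×10^-4; f = 0.02100
h_f = f(L/D)V²/2g = 2.446 m
Total head H = z + h_f = 33.8 + 2.446 = 36.25 m
P_hyd = ρgQH = 1000·9.81·0.0222·36.25 = 7.894 kW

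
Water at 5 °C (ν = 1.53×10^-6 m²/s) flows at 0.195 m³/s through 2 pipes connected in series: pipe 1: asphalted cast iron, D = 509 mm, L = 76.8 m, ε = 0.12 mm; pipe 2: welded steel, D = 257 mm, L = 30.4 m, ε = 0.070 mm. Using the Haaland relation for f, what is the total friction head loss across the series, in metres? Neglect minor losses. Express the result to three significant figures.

Pipe 1: V = 0.9583 m/s, Re = 3.19×10^5, ε/D = 2.36×10^-4, f = 0.01624, h_1 = f(L/D)V²/2g = 0.1147 m
Pipe 2: V = 3.759 m/s, Re = 6.31×10^5, ε/D = 2.72×10^-4, f = 0.01570, h_2 = f(L/D)V²/2g = 1.337 m
Series → Q common, losses add: H = Σh = 1.452 m

H ≈ 1.45 m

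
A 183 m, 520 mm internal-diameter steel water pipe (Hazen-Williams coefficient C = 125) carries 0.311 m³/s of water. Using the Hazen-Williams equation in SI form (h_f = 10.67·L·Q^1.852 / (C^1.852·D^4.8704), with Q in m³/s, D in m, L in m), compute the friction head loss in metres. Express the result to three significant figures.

h_f = 10.67·183·0.311^1.852 / (125^1.852·0.520^4.8704) = 0.7094 m

h_f ≈ 0.709 m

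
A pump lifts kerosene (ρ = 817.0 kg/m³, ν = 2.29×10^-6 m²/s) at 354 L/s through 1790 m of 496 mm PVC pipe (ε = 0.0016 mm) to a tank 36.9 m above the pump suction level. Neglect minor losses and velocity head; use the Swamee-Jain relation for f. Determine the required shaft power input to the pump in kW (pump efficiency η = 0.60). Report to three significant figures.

V = 4Q/(πD²) = 1.832 m/s; Re = 3.97×10^5; ε/D = 3.23×10^-6; f = 0.01369
h_f = f(L/D)V²/2g = 8.455 m
Total head H = z + h_f = 36.9 + 8.455 = 45.35 m
P_hyd = ρgQH = 817.0·9.81·0.354·45.35 = 128.7 kW
P_shaft = P_hyd/η = 128.7/0.60 = 214.5 kW

P_shaft ≈ 214 kW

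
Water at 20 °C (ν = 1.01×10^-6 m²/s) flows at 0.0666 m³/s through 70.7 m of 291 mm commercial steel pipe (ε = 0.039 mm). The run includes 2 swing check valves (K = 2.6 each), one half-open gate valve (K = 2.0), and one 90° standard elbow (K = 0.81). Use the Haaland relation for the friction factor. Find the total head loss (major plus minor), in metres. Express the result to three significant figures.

H_L ≈ 0.603 m

V = 4Q/(πD²) = 1.001 m/s; V²/2g = 0.05111 m
Re = 2.89×10^5, ε/D = 1.34×10^-4 → f = 0.01560 (Haaland)
Major: h_f = f(L/D)·V²/2g = 0.01560·243.0·0.05111 = 0.1937 m
Minor: ΣK = 8.01; h_m = ΣK·V²/2g = 0.4094 m
Total H_L = 0.1937 + 0.4094 = 0.6031 m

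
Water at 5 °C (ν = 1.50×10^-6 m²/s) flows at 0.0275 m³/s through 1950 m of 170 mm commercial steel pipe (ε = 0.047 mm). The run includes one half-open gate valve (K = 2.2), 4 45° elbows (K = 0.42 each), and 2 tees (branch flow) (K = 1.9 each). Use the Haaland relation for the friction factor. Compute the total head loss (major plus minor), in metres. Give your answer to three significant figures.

H_L ≈ 16.2 m

V = 4Q/(πD²) = 1.212 m/s; V²/2g = 0.07482 m
Re = 1.37×10^5, ε/D = 2.76×10^-4 → f = 0.01822 (Haaland)
Major: h_f = f(L/D)·V²/2g = 0.01822·11471·0.07482 = 15.63 m
Minor: ΣK = 7.68; h_m = ΣK·V²/2g = 0.5746 m
Total H_L = 15.63 + 0.5746 = 16.21 m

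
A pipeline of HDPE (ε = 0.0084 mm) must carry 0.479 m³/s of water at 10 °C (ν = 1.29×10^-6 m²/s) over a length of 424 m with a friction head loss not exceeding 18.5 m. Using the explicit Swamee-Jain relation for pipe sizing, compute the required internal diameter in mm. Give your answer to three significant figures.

D ≈ 350 mm

Swamee-Jain (Type III): D = 0.66·[ε^1.25·(LQ²/(gh_f))^4.75 + ν·Q^9.4·(L/(gh_f))^5.2]^0.04
LQ²/(gh_f) = 0.5360; L/(gh_f) = 2.336
Term 1 = ε^1.25·(…)^4.75 = 2.34×10^-8; Term 2 = ν·Q^9.4·(…)^5.2 = 1.05×10^-7
D = 0.66·(2.34×10^-8 + 1.05×10^-7)^0.04 = 0.3499 m = 350 mm
Check: V = 4.98 m/s, Re = 1.35×10^6, f = 0.01171, h_f = 17.9 m ≈ 18.5 m ✓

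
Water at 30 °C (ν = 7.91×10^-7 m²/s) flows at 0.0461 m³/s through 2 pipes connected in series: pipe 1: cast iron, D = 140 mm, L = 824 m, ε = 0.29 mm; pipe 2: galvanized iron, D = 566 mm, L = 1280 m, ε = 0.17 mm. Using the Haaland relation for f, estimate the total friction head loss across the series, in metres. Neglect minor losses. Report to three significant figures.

Pipe 1: V = 2.995 m/s, Re = 5.30×10^5, ε/D = 0.00207, f = 0.02398, h_1 = f(L/D)V²/2g = 64.53 m
Pipe 2: V = 0.1832 m/s, Re = 1.31×10^5, ε/D = 3.00×10^-4, f = 0.01846, h_2 = f(L/D)V²/2g = 0.07142 m
Series → Q common, losses add: H = Σh = 64.60 m

H ≈ 64.6 m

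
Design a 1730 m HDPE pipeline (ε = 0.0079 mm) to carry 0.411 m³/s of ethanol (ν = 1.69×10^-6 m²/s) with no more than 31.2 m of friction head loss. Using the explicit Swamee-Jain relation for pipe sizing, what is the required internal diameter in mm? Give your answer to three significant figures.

D ≈ 400 mm

Swamee-Jain (Type III): D = 0.66·[ε^1.25·(LQ²/(gh_f))^4.75 + ν·Q^9.4·(L/(gh_f))^5.2]^0.04
LQ²/(gh_f) = 0.9548; L/(gh_f) = 5.652
Term 1 = ε^1.25·(…)^4.75 = 3.36×10^-7; Term 2 = ν·Q^9.4·(…)^5.2 = 3.23×10^-6
D = 0.66·(3.36×10^-7 + 3.23×10^-6)^0.04 = 0.3996 m = 400 mm
Check: V = 3.28 m/s, Re = 7.75×10^5, f = 0.01253, h_f = 29.7 m ≈ 31.2 m ✓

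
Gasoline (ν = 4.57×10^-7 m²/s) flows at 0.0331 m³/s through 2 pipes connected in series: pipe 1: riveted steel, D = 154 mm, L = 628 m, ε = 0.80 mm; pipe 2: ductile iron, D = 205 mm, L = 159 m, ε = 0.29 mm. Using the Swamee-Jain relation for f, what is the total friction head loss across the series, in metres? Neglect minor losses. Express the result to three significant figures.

Pipe 1: V = 1.777 m/s, Re = 5.99×10^5, ε/D = 0.00519, f = 0.03096, h_1 = f(L/D)V²/2g = 20.32 m
Pipe 2: V = 1.003 m/s, Re = 4.50×10^5, ε/D = 0.00141, f = 0.02205, h_2 = f(L/D)V²/2g = 0.8766 m
Series → Q common, losses add: H = Σh = 21.20 m

H ≈ 21.2 m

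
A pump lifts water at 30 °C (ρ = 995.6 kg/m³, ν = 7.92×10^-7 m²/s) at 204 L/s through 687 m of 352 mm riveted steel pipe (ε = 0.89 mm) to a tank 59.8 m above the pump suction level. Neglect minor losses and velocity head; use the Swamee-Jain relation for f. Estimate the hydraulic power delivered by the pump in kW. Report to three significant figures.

V = 4Q/(πD²) = 2.096 m/s; Re = 9.32×10^5; ε/D = 0.00253; f = 0.02519
h_f = f(L/D)V²/2g = 11.01 m
Total head H = z + h_f = 59.8 + 11.01 = 70.81 m
P_hyd = ρgQH = 995.6·9.81·0.204·70.81 = 141.1 kW

P_hyd ≈ 141 kW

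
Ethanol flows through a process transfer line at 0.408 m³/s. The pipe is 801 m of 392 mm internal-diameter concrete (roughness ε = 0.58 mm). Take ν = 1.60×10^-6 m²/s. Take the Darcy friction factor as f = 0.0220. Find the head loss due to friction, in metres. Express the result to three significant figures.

V = 4Q/(πD²) = 4·0.408/(π·0.392²) = 3.381 m/s
h_f = f(L/D)V²/(2g) = 0.02200·(801/0.392)·3.381²/(2·9.81) = 26.19 m

h_f ≈ 26.2 m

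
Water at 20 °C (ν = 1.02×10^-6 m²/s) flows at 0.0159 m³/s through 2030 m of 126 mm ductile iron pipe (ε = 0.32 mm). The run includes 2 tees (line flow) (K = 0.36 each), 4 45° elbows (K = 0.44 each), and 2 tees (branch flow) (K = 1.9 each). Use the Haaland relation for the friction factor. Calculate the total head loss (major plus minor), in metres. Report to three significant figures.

H_L ≈ 35.1 m

V = 4Q/(πD²) = 1.275 m/s; V²/2g = 0.08288 m
Re = 1.58×10^5, ε/D = 0.00254 → f = 0.02588 (Haaland)
Major: h_f = f(L/D)·V²/2g = 0.02588·16111·0.08288 = 34.55 m
Minor: ΣK = 6.28; h_m = ΣK·V²/2g = 0.5205 m
Total H_L = 34.55 + 0.5205 = 35.07 m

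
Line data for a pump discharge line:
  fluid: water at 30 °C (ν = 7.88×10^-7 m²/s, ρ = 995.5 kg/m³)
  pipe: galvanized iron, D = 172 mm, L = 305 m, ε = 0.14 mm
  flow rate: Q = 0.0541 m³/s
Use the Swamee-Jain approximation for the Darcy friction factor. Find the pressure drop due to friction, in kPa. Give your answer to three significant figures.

Δp ≈ 93.3 kPa

V = 4Q/(πD²) = 4·0.0541/(π·0.172²) = 2.328 m/s
Re = VD/ν = 2.328·0.172/7.88×10^-7 = 5.08×10^5 → turbulent
ε/D = 0.14/172 = 8.14×10^-4
Swamee-Jain: f = 0.01949
h_f = f(L/D)V²/(2g) = 0.01949·(305/0.172)·2.328²/(2·9.81) = 9.549 m
Δp = ρg·h_f = 995.5·9.81·9.549 = 93.25 kPa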